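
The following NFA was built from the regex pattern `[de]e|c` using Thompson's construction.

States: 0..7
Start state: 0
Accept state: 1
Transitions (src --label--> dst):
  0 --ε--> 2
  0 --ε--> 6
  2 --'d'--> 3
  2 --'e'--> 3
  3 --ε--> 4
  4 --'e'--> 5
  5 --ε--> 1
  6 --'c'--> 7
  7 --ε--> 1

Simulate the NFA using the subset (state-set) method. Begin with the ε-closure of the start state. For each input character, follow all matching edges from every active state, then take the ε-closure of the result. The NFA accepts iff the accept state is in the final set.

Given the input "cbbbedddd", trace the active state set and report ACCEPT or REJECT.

Answer: REJECT

Steps:
S₀ = ε-closure({0}) = {0,2,6}
'c' @ 1: {1,7}  [accepting]
'b' @ 2: {}  — state set empty
rest 'bbedddd' ignored (set empty)
end set {} — state 1 not in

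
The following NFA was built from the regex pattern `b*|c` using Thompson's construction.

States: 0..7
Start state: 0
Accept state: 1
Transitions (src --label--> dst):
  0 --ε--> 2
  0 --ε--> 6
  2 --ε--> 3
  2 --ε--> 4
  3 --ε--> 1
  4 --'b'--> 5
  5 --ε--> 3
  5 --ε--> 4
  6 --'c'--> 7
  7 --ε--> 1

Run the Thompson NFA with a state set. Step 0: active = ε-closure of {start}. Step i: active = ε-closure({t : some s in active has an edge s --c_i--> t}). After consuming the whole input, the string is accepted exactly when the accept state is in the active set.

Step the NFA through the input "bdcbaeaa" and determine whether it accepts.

Answer: REJECT

Steps:
start: ε-closure({0}) = {0,1,2,3,4,6}
'b' @ 1: {1,3,4,5}  (accept∈set)
'd' @ 2: {}  — state set empty
rest 'cbaeaa' ignored (set empty)
end set {} — state 1 not in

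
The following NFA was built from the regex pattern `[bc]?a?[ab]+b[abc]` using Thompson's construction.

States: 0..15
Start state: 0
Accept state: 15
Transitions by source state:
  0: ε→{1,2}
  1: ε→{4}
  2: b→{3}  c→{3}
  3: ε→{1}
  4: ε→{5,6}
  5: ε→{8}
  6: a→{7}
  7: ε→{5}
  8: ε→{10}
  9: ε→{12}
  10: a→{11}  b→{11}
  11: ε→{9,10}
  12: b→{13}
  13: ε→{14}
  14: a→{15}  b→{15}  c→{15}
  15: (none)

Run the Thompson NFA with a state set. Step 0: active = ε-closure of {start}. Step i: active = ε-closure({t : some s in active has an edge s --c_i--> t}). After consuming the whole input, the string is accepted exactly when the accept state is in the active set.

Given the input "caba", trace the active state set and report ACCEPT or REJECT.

Answer: ACCEPT

Steps:
S₀ = ε-closure({0}) = {0,1,2,4,5,6,8,10}
'c' @ 1: {1,3,4,5,6,8,10}
'a' @ 2: {5,7,8,9,10,11,12}
'b' @ 3: {9,10,11,12,13,14}
'a' @ 4: {9,10,11,12,15}  ✓accept
end set {9,10,11,12,15} — state 15 in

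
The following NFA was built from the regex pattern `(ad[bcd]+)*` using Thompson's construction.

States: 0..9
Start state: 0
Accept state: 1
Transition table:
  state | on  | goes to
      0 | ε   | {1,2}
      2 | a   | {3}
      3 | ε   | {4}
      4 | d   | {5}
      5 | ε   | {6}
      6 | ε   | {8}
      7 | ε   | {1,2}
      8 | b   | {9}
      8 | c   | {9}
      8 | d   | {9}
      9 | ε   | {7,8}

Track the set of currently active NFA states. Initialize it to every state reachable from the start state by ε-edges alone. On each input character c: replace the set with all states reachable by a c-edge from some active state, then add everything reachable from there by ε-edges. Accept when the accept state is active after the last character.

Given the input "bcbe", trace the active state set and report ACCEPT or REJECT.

S₀ = ε-closure({0}) = {0,1,2}
'b' @ 1: {}  — dead — no transitions
rest 'cbe' ignored (set empty)
final: {}; accept 1 not in set

Answer: REJECT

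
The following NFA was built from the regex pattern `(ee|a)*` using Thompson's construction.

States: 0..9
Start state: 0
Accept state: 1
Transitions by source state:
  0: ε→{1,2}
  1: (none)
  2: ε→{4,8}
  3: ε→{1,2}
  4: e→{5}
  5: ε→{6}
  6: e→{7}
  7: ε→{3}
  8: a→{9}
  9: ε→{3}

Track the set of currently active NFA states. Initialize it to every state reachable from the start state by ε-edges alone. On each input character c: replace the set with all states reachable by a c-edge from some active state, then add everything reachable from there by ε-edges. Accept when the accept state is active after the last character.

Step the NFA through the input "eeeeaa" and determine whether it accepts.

Answer: ACCEPT

Trace:
start: ε-closure({0}) = {0,1,2,4,8}
'e' @ 1: {5,6}
'e' @ 2: {1,2,3,4,7,8}  (accept∈set)
'e' @ 3: {5,6}
'e' @ 4: {1,2,3,4,7,8}  (accept∈set)
'a' @ 5: {1,2,3,4,8,9}  (accept∈set)
'a' @ 6: {1,2,3,4,8,9}  (accept∈set)
final: {1,2,3,4,8,9}; accept 1 in set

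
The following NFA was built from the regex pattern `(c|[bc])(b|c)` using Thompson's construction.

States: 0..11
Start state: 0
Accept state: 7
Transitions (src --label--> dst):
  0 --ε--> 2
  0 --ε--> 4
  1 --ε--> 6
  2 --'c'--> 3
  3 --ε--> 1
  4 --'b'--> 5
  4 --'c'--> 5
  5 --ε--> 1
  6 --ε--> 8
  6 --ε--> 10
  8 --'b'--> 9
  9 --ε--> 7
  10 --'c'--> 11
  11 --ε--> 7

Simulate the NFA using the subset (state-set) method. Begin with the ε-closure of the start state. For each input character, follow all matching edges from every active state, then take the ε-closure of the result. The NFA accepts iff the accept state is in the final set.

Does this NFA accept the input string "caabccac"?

Answer: REJECT

Trace:
initial (ε-close {0}): {0,2,4}
'c' @ 1: {1,3,5,6,8,10}
'a' @ 2: {}  — state set empty
rest 'abccac' ignored (set empty)
final: {}; accept 7 not in set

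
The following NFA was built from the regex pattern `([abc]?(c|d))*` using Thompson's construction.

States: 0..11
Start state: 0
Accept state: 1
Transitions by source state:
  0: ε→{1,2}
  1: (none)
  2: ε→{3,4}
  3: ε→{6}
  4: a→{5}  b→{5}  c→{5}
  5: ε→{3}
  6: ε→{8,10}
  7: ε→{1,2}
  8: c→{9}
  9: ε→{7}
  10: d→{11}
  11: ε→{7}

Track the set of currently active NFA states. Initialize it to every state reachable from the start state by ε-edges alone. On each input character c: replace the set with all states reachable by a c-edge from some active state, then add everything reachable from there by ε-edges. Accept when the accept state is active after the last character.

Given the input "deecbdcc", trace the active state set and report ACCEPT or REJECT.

S₀ = ε-closure({0}) = {0,1,2,3,4,6,8,10}
'd' @ 1: {1,2,3,4,6,7,8,10,11}  [accepting]
'e' @ 2: {}  — dead — no transitions
rest 'ecbdcc' ignored (set empty)
after full input: {}  (accept=1 not in)

Answer: REJECT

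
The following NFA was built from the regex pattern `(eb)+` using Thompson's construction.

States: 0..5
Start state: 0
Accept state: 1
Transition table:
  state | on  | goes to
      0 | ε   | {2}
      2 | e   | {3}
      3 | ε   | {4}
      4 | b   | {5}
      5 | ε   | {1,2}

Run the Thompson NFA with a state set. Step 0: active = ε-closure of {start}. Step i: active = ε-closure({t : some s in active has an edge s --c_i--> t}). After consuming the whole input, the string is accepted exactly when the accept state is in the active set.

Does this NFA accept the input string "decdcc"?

Answer: REJECT

Trace:
start: ε-closure({0}) = {0,2}
'd' @ 1: {}  — dead — no transitions
rest 'ecdcc' ignored (set empty)
after full input: {}  (accept=1 not in)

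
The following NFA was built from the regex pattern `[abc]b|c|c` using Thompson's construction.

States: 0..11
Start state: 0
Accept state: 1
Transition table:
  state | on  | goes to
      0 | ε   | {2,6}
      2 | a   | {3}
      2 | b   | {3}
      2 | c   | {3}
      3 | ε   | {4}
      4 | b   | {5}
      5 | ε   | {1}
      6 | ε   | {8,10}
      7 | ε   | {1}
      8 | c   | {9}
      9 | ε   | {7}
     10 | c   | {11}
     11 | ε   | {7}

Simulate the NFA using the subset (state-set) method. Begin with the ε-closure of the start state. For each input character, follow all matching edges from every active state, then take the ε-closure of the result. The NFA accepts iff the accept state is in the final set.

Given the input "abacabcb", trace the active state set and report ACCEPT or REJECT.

S₀ = ε-closure({0}) = {0,2,6,8,10}
'a' @ 1: {3,4}
'b' @ 2: {1,5}  [accepting]
'a' @ 3: {}  — no active states
rest 'cabcb' ignored (set empty)
after full input: {}  (accept=1 not in)

Answer: REJECT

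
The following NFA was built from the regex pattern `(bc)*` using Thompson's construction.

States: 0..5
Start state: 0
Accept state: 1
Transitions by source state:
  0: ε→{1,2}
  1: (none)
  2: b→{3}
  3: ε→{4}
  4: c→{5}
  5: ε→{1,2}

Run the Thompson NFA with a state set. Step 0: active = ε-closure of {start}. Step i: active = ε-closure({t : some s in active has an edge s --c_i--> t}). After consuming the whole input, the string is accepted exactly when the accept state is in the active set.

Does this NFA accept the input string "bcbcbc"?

Answer: ACCEPT

Trace:
initial (ε-close {0}): {0,1,2}
'b' @ 1: {3,4}
'c' @ 2: {1,2,5}  (accept∈set)
'b' @ 3: {3,4}
'c' @ 4: {1,2,5}  (accept∈set)
'b' @ 5: {3,4}
'c' @ 6: {1,2,5}  (accept∈set)
final: {1,2,5}; accept 1 in set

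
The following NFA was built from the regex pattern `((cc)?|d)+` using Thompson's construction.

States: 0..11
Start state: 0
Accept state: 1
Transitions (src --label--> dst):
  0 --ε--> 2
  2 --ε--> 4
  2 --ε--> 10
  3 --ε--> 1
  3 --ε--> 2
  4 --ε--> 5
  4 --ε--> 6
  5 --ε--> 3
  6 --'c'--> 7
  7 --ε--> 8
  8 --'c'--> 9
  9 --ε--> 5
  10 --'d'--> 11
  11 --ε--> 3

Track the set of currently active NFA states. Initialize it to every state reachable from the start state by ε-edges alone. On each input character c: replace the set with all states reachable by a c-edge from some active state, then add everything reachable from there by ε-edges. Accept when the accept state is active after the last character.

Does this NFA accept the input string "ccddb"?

Answer: REJECT

Derivation:
start: ε-closure({0}) = {0,1,2,3,4,5,6,10}
'c' @ 1: {7,8}
'c' @ 2: {1,2,3,4,5,6,9,10}  [accepting]
'd' @ 3: {1,2,3,4,5,6,10,11}  [accepting]
'd' @ 4: {1,2,3,4,5,6,10,11}  [accepting]
'b' @ 5: {}  — state set empty
end set {} — state 1 not in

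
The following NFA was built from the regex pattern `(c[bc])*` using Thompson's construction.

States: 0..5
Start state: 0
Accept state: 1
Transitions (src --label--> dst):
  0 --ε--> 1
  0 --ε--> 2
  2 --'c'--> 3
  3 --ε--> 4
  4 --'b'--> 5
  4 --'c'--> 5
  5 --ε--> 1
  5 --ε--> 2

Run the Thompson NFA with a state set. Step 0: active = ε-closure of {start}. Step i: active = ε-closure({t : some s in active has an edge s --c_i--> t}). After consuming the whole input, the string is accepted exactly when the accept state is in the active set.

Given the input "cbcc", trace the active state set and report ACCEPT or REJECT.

start: ε-closure({0}) = {0,1,2}
'c' @ 1: {3,4}
'b' @ 2: {1,2,5}  ✓accept
'c' @ 3: {3,4}
'c' @ 4: {1,2,5}  ✓accept
final: {1,2,5}; accept 1 in set

Answer: ACCEPT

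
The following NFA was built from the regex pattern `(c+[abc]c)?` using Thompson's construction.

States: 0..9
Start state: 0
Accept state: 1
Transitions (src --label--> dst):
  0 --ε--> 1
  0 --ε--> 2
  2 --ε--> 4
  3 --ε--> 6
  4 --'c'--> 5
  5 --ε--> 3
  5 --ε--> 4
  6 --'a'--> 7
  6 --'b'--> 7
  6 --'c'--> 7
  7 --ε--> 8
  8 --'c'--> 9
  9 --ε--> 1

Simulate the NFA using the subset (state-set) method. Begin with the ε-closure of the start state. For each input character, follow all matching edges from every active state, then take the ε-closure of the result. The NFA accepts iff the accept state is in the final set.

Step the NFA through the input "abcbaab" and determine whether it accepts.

start: ε-closure({0}) = {0,1,2,4}
'a' @ 1: {}  — state set empty
rest 'bcbaab' ignored (set empty)
final: {}; accept 1 not in set

Answer: REJECT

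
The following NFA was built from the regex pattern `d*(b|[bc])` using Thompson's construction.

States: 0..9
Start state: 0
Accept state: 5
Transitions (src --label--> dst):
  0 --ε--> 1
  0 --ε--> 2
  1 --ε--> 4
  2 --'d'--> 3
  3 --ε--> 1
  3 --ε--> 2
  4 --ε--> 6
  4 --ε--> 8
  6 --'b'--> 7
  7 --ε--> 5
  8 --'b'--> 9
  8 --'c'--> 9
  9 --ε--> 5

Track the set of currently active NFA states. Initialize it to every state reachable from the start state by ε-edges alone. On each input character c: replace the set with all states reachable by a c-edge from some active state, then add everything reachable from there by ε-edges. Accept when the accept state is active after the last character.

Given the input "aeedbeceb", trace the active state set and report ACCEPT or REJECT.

Answer: REJECT

Trace:
start: ε-closure({0}) = {0,1,2,4,6,8}
'a' @ 1: {}  — state set empty
rest 'eedbeceb' ignored (set empty)
after full input: {}  (accept=5 not in)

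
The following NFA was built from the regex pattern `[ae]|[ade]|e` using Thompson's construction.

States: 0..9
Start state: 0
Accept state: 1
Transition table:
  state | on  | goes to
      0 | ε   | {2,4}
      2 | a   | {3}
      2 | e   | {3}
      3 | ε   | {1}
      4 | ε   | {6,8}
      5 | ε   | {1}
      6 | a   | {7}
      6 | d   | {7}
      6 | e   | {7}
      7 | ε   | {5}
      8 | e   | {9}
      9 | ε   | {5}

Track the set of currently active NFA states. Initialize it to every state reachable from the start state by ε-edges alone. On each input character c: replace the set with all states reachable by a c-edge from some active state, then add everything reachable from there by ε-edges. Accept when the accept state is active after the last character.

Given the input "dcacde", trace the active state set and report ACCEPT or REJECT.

Answer: REJECT

Trace:
start: ε-closure({0}) = {0,2,4,6,8}
'd' @ 1: {1,5,7}  ✓accept
'c' @ 2: {}  — no active states
rest 'acde' ignored (set empty)
final: {}; accept 1 not in set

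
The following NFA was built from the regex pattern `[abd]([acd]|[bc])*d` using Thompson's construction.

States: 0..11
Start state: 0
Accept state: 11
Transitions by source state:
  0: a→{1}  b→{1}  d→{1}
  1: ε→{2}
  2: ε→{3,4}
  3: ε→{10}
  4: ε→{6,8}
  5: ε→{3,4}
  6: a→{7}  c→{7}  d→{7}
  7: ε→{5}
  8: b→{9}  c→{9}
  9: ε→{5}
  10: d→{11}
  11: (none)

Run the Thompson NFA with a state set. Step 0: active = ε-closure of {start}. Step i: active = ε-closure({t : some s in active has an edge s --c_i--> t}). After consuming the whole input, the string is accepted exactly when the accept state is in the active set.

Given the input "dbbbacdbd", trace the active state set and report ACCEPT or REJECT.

start: ε-closure({0}) = {0}
'd' @ 1: {1,2,3,4,6,8,10}
'b' @ 2: {3,4,5,6,8,9,10}
'b' @ 3: {3,4,5,6,8,9,10}
'b' @ 4: {3,4,5,6,8,9,10}
'a' @ 5: {3,4,5,6,7,8,10}
'c' @ 6: {3,4,5,6,7,8,9,10}
'd' @ 7: {3,4,5,6,7,8,10,11}  (accept∈set)
'b' @ 8: {3,4,5,6,8,9,10}
'd' @ 9: {3,4,5,6,7,8,10,11}  (accept∈set)
final: {3,4,5,6,7,8,10,11}; accept 11 in set

Answer: ACCEPT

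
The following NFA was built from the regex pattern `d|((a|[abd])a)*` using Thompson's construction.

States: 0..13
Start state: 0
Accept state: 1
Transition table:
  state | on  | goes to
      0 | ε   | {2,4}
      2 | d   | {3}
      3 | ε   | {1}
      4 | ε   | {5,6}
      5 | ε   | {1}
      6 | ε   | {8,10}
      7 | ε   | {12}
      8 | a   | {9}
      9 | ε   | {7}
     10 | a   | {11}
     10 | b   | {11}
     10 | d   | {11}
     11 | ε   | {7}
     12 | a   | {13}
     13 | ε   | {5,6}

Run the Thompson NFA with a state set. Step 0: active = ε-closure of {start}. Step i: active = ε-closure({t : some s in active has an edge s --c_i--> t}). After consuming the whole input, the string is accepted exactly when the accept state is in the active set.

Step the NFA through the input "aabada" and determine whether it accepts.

Answer: ACCEPT

Steps:
S₀ = ε-closure({0}) = {0,1,2,4,5,6,8,10}
'a' @ 1: {7,9,11,12}
'a' @ 2: {1,5,6,8,10,13}  (accept∈set)
'b' @ 3: {7,11,12}
'a' @ 4: {1,5,6,8,10,13}  (accept∈set)
'd' @ 5: {7,11,12}
'a' @ 6: {1,5,6,8,10,13}  (accept∈set)
after full input: {1,5,6,8,10,13}  (accept=1 in)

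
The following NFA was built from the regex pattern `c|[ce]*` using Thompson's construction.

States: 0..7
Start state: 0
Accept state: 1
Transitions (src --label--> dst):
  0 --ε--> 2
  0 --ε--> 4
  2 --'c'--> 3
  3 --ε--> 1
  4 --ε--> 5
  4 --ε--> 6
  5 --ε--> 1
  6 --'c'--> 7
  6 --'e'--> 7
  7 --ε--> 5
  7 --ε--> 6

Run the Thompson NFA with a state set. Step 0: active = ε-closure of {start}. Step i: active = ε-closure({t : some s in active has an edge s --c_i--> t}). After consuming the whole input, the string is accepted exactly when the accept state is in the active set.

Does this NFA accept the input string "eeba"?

Answer: REJECT

Trace:
start: ε-closure({0}) = {0,1,2,4,5,6}
'e' @ 1: {1,5,6,7}  [accepting]
'e' @ 2: {1,5,6,7}  [accepting]
'b' @ 3: {}  — state set empty
rest 'a' ignored (set empty)
final: {}; accept 1 not in set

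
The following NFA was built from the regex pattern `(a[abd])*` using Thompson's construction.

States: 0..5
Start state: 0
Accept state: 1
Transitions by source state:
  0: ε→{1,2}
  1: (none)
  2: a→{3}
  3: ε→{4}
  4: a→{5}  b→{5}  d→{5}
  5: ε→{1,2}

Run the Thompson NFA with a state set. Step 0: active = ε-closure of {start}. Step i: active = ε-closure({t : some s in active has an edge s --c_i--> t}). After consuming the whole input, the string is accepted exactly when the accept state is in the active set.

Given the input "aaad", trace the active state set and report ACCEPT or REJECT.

Answer: ACCEPT

Trace:
start: ε-closure({0}) = {0,1,2}
'a' @ 1: {3,4}
'a' @ 2: {1,2,5}  ✓accept
'a' @ 3: {3,4}
'd' @ 4: {1,2,5}  ✓accept
final: {1,2,5}; accept 1 in set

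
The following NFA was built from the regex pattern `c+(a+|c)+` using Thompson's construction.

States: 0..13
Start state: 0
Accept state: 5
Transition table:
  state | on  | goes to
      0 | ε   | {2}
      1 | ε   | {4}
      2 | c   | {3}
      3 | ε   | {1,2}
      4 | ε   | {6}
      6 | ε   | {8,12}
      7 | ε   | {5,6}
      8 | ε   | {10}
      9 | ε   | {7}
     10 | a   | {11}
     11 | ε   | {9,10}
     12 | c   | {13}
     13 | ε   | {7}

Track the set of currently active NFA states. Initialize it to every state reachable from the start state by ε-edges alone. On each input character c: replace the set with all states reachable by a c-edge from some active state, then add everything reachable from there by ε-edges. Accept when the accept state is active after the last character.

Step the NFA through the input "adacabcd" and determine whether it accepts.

Answer: REJECT

Steps:
start: ε-closure({0}) = {0,2}
'a' @ 1: {}  — state set empty
rest 'dacabcd' ignored (set empty)
after full input: {}  (accept=5 not in)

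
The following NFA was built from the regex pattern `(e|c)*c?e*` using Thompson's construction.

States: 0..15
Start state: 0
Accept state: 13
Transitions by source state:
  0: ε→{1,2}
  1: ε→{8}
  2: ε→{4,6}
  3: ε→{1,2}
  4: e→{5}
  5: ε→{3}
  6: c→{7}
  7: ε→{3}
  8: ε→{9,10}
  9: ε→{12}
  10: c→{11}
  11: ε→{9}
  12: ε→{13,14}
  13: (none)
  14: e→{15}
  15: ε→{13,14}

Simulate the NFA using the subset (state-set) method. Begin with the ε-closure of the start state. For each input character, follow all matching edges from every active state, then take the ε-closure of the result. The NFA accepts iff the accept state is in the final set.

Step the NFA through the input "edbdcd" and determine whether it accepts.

initial (ε-close {0}): {0,1,2,4,6,8,9,10,12,13,14}
'e' @ 1: {1,2,3,4,5,6,8,9,10,12,13,14,15}  [accepting]
'd' @ 2: {}  — state set empty
rest 'bdcd' ignored (set empty)
end set {} — state 13 not in

Answer: REJECT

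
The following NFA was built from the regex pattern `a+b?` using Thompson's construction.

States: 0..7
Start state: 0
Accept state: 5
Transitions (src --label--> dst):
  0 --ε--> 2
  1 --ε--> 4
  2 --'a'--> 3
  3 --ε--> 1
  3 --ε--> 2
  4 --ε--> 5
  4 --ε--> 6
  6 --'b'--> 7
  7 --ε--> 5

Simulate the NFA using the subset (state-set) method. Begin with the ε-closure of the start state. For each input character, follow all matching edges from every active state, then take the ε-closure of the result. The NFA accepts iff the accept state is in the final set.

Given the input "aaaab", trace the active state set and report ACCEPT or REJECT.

initial (ε-close {0}): {0,2}
'a' @ 1: {1,2,3,4,5,6}  (accept∈set)
'a' @ 2: {1,2,3,4,5,6}  (accept∈set)
'a' @ 3: {1,2,3,4,5,6}  (accept∈set)
'a' @ 4: {1,2,3,4,5,6}  (accept∈set)
'b' @ 5: {5,7}  (accept∈set)
end set {5,7} — state 5 in

Answer: ACCEPT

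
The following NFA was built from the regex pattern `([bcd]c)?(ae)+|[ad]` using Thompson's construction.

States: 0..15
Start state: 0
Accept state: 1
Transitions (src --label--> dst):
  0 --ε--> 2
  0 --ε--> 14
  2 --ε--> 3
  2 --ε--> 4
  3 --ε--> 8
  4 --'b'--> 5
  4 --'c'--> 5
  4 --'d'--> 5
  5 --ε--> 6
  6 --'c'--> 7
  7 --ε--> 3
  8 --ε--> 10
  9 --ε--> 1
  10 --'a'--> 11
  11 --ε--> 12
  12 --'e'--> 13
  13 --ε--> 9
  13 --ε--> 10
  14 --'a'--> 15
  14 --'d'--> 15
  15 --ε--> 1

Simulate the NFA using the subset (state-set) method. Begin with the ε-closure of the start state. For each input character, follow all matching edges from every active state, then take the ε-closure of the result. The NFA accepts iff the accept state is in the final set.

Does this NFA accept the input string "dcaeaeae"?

initial (ε-close {0}): {0,2,3,4,8,10,14}
'd' @ 1: {1,5,6,15}  ✓accept
'c' @ 2: {3,7,8,10}
'a' @ 3: {11,12}
'e' @ 4: {1,9,10,13}  ✓accept
'a' @ 5: {11,12}
'e' @ 6: {1,9,10,13}  ✓accept
'a' @ 7: {11,12}
'e' @ 8: {1,9,10,13}  ✓accept
after full input: {1,9,10,13}  (accept=1 in)

Answer: ACCEPT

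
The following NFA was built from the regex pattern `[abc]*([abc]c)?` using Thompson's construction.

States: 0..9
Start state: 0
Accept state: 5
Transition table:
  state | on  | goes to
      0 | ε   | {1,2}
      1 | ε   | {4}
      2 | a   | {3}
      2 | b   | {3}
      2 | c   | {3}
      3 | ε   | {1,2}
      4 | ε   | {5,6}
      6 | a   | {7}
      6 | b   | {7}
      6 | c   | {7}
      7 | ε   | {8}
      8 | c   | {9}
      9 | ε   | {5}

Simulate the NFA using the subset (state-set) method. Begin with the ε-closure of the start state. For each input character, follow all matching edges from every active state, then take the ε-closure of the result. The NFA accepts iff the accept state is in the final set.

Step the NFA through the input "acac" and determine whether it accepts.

Answer: ACCEPT

Derivation:
initial (ε-close {0}): {0,1,2,4,5,6}
'a' @ 1: {1,2,3,4,5,6,7,8}  ✓accept
'c' @ 2: {1,2,3,4,5,6,7,8,9}  ✓accept
'a' @ 3: {1,2,3,4,5,6,7,8}  ✓accept
'c' @ 4: {1,2,3,4,5,6,7,8,9}  ✓accept
end set {1,2,3,4,5,6,7,8,9} — state 5 in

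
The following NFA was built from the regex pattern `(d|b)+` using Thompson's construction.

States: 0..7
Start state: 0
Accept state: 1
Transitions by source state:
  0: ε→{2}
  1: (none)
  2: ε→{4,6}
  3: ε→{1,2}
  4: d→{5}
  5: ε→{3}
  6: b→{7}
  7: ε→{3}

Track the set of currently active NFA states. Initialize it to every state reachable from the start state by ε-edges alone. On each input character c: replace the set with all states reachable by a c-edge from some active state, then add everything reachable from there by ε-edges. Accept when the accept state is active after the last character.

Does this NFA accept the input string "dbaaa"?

Answer: REJECT

Derivation:
S₀ = ε-closure({0}) = {0,2,4,6}
'd' @ 1: {1,2,3,4,5,6}  ✓accept
'b' @ 2: {1,2,3,4,6,7}  ✓accept
'a' @ 3: {}  — no active states
rest 'aa' ignored (set empty)
final: {}; accept 1 not in set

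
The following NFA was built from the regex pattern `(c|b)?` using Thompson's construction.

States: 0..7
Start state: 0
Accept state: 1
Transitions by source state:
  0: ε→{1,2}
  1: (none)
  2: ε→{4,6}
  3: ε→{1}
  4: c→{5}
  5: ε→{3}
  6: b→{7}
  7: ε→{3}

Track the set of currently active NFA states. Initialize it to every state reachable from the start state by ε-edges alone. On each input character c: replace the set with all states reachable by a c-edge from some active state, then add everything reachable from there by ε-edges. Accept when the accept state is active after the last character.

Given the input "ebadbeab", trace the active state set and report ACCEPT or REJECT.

Answer: REJECT

Trace:
S₀ = ε-closure({0}) = {0,1,2,4,6}
'e' @ 1: {}  — dead — no transitions
rest 'badbeab' ignored (set empty)
after full input: {}  (accept=1 not in)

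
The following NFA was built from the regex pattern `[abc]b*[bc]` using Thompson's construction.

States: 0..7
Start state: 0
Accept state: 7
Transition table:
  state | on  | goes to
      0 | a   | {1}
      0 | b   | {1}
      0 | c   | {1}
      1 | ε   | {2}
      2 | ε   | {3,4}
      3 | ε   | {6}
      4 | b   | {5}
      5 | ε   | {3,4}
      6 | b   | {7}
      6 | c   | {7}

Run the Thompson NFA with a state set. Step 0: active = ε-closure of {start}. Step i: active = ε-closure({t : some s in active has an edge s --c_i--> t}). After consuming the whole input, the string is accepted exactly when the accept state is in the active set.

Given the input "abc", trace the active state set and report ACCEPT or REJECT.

start: ε-closure({0}) = {0}
'a' @ 1: {1,2,3,4,6}
'b' @ 2: {3,4,5,6,7}  (accept∈set)
'c' @ 3: {7}  (accept∈set)
after full input: {7}  (accept=7 in)

Answer: ACCEPT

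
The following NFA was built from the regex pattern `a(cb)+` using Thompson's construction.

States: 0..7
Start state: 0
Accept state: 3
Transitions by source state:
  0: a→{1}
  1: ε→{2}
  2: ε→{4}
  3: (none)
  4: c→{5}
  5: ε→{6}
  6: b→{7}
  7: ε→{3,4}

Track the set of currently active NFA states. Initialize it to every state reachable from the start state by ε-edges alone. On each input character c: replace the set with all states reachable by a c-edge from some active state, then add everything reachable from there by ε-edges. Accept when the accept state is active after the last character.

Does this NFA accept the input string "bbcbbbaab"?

initial (ε-close {0}): {0}
'b' @ 1: {}  — dead — no transitions
rest 'bcbbbaab' ignored (set empty)
after full input: {}  (accept=3 not in)

Answer: REJECT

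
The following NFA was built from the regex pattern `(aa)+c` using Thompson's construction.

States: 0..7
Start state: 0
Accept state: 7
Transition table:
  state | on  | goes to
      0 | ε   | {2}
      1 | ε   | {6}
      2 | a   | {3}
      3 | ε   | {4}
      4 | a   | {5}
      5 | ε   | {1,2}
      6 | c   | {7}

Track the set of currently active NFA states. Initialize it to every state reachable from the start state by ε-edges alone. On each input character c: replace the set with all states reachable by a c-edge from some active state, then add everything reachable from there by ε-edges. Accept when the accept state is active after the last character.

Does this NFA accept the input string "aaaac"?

Answer: ACCEPT

Trace:
start: ε-closure({0}) = {0,2}
'a' @ 1: {3,4}
'a' @ 2: {1,2,5,6}
'a' @ 3: {3,4}
'a' @ 4: {1,2,5,6}
'c' @ 5: {7}  ✓accept
final: {7}; accept 7 in set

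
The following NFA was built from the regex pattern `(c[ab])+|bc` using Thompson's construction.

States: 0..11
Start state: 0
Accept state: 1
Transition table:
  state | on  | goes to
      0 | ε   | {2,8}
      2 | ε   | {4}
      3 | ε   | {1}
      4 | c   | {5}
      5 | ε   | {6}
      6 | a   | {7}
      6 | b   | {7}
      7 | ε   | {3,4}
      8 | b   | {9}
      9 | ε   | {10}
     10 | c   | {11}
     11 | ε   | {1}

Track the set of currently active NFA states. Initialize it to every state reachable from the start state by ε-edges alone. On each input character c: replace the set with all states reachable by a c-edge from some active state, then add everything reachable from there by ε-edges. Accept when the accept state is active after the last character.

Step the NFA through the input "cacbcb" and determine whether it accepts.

initial (ε-close {0}): {0,2,4,8}
'c' @ 1: {5,6}
'a' @ 2: {1,3,4,7}  [accepting]
'c' @ 3: {5,6}
'b' @ 4: {1,3,4,7}  [accepting]
'c' @ 5: {5,6}
'b' @ 6: {1,3,4,7}  [accepting]
after full input: {1,3,4,7}  (accept=1 in)

Answer: ACCEPT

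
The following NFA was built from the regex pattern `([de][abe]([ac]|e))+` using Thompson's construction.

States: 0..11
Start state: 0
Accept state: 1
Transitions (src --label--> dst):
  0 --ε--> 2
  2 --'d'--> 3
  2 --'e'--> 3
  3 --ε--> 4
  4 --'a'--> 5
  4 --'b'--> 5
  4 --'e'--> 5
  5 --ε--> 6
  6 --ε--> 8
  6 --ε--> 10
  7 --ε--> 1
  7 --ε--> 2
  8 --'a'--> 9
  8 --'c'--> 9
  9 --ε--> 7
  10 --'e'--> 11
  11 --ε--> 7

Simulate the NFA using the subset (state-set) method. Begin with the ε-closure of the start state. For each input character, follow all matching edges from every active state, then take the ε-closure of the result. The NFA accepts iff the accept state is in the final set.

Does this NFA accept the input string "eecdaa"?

S₀ = ε-closure({0}) = {0,2}
'e' @ 1: {3,4}
'e' @ 2: {5,6,8,10}
'c' @ 3: {1,2,7,9}  ✓accept
'd' @ 4: {3,4}
'a' @ 5: {5,6,8,10}
'a' @ 6: {1,2,7,9}  ✓accept
after full input: {1,2,7,9}  (accept=1 in)

Answer: ACCEPT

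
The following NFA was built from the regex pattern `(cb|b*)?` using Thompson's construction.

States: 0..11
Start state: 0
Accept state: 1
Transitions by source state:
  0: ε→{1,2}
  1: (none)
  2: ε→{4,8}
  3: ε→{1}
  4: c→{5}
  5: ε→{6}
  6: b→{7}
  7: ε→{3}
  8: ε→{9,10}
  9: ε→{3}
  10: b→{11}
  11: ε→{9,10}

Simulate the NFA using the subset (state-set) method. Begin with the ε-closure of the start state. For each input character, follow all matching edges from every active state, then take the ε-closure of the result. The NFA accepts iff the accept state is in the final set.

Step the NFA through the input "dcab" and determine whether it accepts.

S₀ = ε-closure({0}) = {0,1,2,3,4,8,9,10}
'd' @ 1: {}  — state set empty
rest 'cab' ignored (set empty)
after full input: {}  (accept=1 not in)

Answer: REJECT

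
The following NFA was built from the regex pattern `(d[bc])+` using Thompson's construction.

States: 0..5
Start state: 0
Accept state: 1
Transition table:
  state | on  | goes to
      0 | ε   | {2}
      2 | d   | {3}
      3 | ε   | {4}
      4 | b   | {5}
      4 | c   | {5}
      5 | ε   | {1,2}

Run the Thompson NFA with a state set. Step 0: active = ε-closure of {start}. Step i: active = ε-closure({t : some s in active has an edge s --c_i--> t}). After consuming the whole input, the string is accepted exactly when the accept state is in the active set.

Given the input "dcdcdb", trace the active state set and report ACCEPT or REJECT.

Answer: ACCEPT

Trace:
initial (ε-close {0}): {0,2}
'd' @ 1: {3,4}
'c' @ 2: {1,2,5}  [accepting]
'd' @ 3: {3,4}
'c' @ 4: {1,2,5}  [accepting]
'd' @ 5: {3,4}
'b' @ 6: {1,2,5}  [accepting]
final: {1,2,5}; accept 1 in set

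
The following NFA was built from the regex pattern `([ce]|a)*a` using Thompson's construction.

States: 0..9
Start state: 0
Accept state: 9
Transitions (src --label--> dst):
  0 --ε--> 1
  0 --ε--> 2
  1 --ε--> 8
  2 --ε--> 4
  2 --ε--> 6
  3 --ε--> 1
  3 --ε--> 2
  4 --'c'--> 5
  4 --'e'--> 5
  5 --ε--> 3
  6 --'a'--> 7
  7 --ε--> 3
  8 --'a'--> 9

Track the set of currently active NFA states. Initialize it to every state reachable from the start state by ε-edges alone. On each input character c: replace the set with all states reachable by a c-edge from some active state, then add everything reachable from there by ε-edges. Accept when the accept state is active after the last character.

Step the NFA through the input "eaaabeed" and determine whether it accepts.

Answer: REJECT

Trace:
S₀ = ε-closure({0}) = {0,1,2,4,6,8}
'e' @ 1: {1,2,3,4,5,6,8}
'a' @ 2: {1,2,3,4,6,7,8,9}  (accept∈set)
'a' @ 3: {1,2,3,4,6,7,8,9}  (accept∈set)
'a' @ 4: {1,2,3,4,6,7,8,9}  (accept∈set)
'b' @ 5: {}  — no active states
rest 'eed' ignored (set empty)
final: {}; accept 9 not in set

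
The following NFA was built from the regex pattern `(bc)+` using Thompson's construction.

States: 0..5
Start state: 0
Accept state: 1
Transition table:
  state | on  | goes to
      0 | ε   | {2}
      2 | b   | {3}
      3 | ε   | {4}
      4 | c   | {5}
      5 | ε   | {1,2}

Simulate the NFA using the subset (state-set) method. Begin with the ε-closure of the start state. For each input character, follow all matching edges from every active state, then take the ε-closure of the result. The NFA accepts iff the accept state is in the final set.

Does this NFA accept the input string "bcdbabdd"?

start: ε-closure({0}) = {0,2}
'b' @ 1: {3,4}
'c' @ 2: {1,2,5}  (accept∈set)
'd' @ 3: {}  — dead — no transitions
rest 'babdd' ignored (set empty)
after full input: {}  (accept=1 not in)

Answer: REJECT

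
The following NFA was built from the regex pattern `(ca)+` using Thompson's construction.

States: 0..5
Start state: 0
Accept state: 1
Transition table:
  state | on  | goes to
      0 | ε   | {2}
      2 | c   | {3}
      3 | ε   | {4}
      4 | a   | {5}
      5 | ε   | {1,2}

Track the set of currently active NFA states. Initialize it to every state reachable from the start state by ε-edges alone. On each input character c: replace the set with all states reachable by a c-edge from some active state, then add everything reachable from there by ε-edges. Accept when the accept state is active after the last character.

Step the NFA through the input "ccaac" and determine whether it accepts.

S₀ = ε-closure({0}) = {0,2}
'c' @ 1: {3,4}
'c' @ 2: {}  — dead — no transitions
rest 'aac' ignored (set empty)
end set {} — state 1 not in

Answer: REJECT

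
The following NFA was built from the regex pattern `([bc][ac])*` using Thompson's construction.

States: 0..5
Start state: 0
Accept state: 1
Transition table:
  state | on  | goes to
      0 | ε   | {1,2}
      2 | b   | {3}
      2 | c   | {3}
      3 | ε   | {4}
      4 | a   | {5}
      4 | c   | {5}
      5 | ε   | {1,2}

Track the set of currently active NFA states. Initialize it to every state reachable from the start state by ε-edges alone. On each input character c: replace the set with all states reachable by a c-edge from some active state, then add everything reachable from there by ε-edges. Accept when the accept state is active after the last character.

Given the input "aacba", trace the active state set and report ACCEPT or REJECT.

S₀ = ε-closure({0}) = {0,1,2}
'a' @ 1: {}  — dead — no transitions
rest 'acba' ignored (set empty)
after full input: {}  (accept=1 not in)

Answer: REJECT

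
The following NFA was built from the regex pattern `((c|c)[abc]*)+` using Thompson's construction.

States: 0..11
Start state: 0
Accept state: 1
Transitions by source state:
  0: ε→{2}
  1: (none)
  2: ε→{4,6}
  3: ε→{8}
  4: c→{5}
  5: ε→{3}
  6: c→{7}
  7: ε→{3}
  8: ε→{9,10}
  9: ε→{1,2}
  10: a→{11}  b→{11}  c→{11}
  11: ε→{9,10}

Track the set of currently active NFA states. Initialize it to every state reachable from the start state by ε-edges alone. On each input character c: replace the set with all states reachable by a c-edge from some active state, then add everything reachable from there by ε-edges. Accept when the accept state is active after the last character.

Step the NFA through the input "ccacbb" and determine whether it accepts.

Answer: ACCEPT

Steps:
S₀ = ε-closure({0}) = {0,2,4,6}
'c' @ 1: {1,2,3,4,5,6,7,8,9,10}  [accepting]
'c' @ 2: {1,2,3,4,5,6,7,8,9,10,11}  [accepting]
'a' @ 3: {1,2,4,6,9,10,11}  [accepting]
'c' @ 4: {1,2,3,4,5,6,7,8,9,10,11}  [accepting]
'b' @ 5: {1,2,4,6,9,10,11}  [accepting]
'b' @ 6: {1,2,4,6,9,10,11}  [accepting]
final: {1,2,4,6,9,10,11}; accept 1 in set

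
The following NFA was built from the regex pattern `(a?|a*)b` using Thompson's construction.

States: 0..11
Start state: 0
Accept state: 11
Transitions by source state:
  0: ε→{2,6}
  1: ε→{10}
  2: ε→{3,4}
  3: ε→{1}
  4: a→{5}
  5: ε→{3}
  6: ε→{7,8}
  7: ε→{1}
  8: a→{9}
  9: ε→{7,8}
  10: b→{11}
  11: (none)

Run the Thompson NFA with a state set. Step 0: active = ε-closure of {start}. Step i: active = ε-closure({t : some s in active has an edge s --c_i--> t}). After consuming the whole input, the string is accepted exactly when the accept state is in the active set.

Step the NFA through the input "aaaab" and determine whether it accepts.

initial (ε-close {0}): {0,1,2,3,4,6,7,8,10}
'a' @ 1: {1,3,5,7,8,9,10}
'a' @ 2: {1,7,8,9,10}
'a' @ 3: {1,7,8,9,10}
'a' @ 4: {1,7,8,9,10}
'b' @ 5: {11}  ✓accept
final: {11}; accept 11 in set

Answer: ACCEPT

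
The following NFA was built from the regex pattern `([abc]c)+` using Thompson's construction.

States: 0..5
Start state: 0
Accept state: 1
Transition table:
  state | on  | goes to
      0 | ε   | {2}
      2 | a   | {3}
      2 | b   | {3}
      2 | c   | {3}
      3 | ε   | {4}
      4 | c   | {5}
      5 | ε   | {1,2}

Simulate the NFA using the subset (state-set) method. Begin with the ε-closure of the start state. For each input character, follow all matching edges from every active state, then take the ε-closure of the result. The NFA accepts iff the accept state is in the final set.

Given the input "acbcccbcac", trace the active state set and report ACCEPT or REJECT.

initial (ε-close {0}): {0,2}
'a' @ 1: {3,4}
'c' @ 2: {1,2,5}  ✓accept
'b' @ 3: {3,4}
'c' @ 4: {1,2,5}  ✓accept
'c' @ 5: {3,4}
'c' @ 6: {1,2,5}  ✓accept
'b' @ 7: {3,4}
'c' @ 8: {1,2,5}  ✓accept
'a' @ 9: {3,4}
'c' @ 10: {1,2,5}  ✓accept
final: {1,2,5}; accept 1 in set

Answer: ACCEPT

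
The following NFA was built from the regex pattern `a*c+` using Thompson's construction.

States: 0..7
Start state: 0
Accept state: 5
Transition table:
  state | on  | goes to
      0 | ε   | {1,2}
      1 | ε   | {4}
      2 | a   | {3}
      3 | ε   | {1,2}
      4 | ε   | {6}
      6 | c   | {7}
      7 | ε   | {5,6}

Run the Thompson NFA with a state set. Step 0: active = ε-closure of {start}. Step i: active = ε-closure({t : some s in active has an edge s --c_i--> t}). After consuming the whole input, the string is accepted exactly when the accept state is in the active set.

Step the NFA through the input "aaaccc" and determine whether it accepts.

Answer: ACCEPT

Trace:
start: ε-closure({0}) = {0,1,2,4,6}
'a' @ 1: {1,2,3,4,6}
'a' @ 2: {1,2,3,4,6}
'a' @ 3: {1,2,3,4,6}
'c' @ 4: {5,6,7}  ✓accept
'c' @ 5: {5,6,7}  ✓accept
'c' @ 6: {5,6,7}  ✓accept
final: {5,6,7}; accept 5 in set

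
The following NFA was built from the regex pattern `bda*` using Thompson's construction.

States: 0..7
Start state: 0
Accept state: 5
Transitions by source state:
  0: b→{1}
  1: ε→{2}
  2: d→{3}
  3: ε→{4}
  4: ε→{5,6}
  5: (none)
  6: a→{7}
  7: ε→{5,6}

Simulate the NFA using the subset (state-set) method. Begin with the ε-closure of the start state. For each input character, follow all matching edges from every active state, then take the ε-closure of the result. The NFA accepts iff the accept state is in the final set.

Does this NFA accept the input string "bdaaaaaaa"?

initial (ε-close {0}): {0}
'b' @ 1: {1,2}
'd' @ 2: {3,4,5,6}  (accept∈set)
'a' @ 3: {5,6,7}  (accept∈set)
'a' @ 4: {5,6,7}  (accept∈set)
'a' @ 5: {5,6,7}  (accept∈set)
'a' @ 6: {5,6,7}  (accept∈set)
'a' @ 7: {5,6,7}  (accept∈set)
'a' @ 8: {5,6,7}  (accept∈set)
'a' @ 9: {5,6,7}  (accept∈set)
after full input: {5,6,7}  (accept=5 in)

Answer: ACCEPT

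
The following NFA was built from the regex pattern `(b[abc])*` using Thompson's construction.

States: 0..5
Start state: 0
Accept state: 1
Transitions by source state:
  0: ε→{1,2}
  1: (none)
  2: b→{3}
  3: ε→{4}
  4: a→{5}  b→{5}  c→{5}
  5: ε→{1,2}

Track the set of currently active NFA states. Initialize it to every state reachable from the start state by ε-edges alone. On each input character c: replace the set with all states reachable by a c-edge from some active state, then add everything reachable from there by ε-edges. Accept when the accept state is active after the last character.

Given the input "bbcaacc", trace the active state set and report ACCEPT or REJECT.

initial (ε-close {0}): {0,1,2}
'b' @ 1: {3,4}
'b' @ 2: {1,2,5}  (accept∈set)
'c' @ 3: {}  — state set empty
rest 'aacc' ignored (set empty)
after full input: {}  (accept=1 not in)

Answer: REJECT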